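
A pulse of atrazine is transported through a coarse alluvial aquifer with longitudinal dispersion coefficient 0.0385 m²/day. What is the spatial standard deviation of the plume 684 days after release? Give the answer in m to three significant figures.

7.26 m

Dispersive spreading gives a Gaussian with σ² = 2Dt; advection only shifts the center.
σ = √(2 × 0.0385 × 684) = 7.26 m.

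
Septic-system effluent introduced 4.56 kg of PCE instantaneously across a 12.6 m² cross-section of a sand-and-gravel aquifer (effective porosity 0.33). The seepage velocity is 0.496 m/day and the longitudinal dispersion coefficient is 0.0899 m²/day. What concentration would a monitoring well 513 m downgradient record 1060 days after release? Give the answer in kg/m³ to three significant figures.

0.0207 kg/m³

For an instantaneous plane source, C(x,t) = M/(n_e·A·√(4πDt)) · exp(−(x−vt)²/(4Dt)), with n_e·A the pore (flow) area.
Plume center vt = 0.496 × 1060 = 525.76 m, so the well at 513 m is 12.76 m upgradient of the peak.
√(4πDt) = 34.60 m, giving peak height M/(n_e·A·√(4πDt)) = 4.56/(0.33 × 12.6 × 34.60) = 0.03170 kg/m³.
(x−vt)²/(4Dt) = (-12.76)²/(4 × 0.0899 × 1060) = 0.4271; exp(−0.4271) = 0.6524.
C = 0.03170 × 0.6524 = 0.0207 kg/m³.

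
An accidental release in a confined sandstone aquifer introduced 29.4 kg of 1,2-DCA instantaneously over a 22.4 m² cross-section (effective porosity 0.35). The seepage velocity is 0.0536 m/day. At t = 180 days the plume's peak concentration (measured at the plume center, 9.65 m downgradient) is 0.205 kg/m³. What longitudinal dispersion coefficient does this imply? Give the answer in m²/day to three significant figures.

At the plume center C_max = M/(n_e·A·√(4πDt)), so D = M²/(4πt·(n_e·A·C_max)²).
n_e·A·C_max = 0.35 × 22.4 × 0.205 = 1.607 kg/m.
D = 29.4²/(4π × 180 × 1.607²) = 0.148 m²/day.

0.148 m²/day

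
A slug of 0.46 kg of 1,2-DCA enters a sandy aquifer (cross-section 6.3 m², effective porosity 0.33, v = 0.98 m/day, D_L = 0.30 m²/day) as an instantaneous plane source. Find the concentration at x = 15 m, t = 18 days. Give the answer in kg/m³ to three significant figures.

0.0195 kg/m³

For an instantaneous plane source, C(x,t) = M/(n_e·A·√(4πDt)) · exp(−(x−vt)²/(4Dt)), with n_e·A the pore (flow) area.
Plume center vt = 0.98 × 18 = 17.64 m, so the well at 15 m is 2.64 m upgradient of the peak.
√(4πDt) = 8.238 m, giving peak height M/(n_e·A·√(4πDt)) = 0.46/(0.33 × 6.3 × 8.238) = 0.02686 kg/m³.
(x−vt)²/(4Dt) = (-2.64)²/(4 × 0.30 × 18) = 0.3227; exp(−0.3227) = 0.7242.
C = 0.02686 × 0.7242 = 0.0195 kg/m³.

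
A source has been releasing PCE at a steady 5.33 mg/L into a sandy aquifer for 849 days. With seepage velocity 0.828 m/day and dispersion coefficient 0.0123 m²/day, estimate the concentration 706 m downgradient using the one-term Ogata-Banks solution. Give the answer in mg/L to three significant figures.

For a continuous step input, C/C₀ ≈ ½·erfc((x−vt)/(2√(Dt))).
vt = 0.828 × 849 = 702.972 m and 2√(Dt) = 2√(0.0123 × 849) = 6.463 m.
Argument (x−vt)/(2√(Dt)) = (706 − 702.972)/6.463 = 0.4685; ½·erfc(0.4685) = 0.2538.
C = 5.33 × 0.2538 = 1.35 mg/L.

1.35 mg/L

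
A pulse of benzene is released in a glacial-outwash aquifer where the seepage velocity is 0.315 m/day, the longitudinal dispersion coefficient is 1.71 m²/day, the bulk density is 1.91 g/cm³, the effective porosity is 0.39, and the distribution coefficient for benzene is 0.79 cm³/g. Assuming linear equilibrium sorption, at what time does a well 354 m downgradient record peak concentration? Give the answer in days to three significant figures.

5390 days

Retardation factor R = 1 + ρ_b·K_d/n = 1 + 1.91 × 0.79/0.39 = 4.869.
Sorption retards both mechanisms: v_R = v/R = 0.06470 m/day, D_R = D/R = 0.3512 m²/day.
Peak time from v_R²t² + 2D_R t − x² = 0: t = (√(D_R² + v_R²x²) − D_R)/v_R².
√(D_R² + v_R²x²) = √(0.3512² + 0.06470² × 354²) = 22.91; v_R² = 0.004186.
t = (22.91 − 0.3512)/0.004186 = 5390 days.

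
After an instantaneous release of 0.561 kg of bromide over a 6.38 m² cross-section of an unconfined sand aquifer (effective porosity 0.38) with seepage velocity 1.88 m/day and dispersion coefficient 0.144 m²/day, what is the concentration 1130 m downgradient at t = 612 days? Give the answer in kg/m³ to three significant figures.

0.00210 kg/m³

For an instantaneous plane source, C(x,t) = M/(n_e·A·√(4πDt)) · exp(−(x−vt)²/(4Dt)), with n_e·A the pore (flow) area.
Plume center vt = 1.88 × 612 = 1150.56 m, so the well at 1130 m is 20.56 m upgradient of the peak.
√(4πDt) = 33.28 m, giving peak height M/(n_e·A·√(4πDt)) = 0.561/(0.38 × 6.38 × 33.28) = 0.006953 kg/m³.
(x−vt)²/(4Dt) = (-20.56)²/(4 × 0.144 × 612) = 1.199; exp(−1.199) = 0.3015.
C = 0.006953 × 0.3015 = 0.00210 kg/m³.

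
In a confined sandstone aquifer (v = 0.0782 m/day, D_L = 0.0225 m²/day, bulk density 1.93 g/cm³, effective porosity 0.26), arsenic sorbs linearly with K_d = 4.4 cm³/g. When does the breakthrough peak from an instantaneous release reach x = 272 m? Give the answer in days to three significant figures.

Retardation factor R = 1 + ρ_b·K_d/n = 1 + 1.93 × 4.4/0.26 = 33.66.
Sorption retards both mechanisms: v_R = v/R = 0.002323 m/day, D_R = D/R = 0.0006684 m²/day.
Peak time from v_R²t² + 2D_R t − x² = 0: t = (√(D_R² + v_R²x²) − D_R)/v_R².
√(D_R² + v_R²x²) = √(0.0006684² + 0.002323² × 272²) = 0.6319; v_R² = 5.396e-06.
t = (0.6319 − 0.0006684)/5.396e-06 = 117000 days.

117000 days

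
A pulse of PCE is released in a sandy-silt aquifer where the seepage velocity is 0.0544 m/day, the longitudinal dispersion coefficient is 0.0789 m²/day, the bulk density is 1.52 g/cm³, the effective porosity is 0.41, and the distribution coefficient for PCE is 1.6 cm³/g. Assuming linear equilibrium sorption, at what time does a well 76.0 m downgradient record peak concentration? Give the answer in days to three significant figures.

9500 days

Retardation factor R = 1 + ρ_b·K_d/n = 1 + 1.52 × 1.6/0.41 = 6.932.
Sorption retards both mechanisms: v_R = v/R = 0.007848 m/day, D_R = D/R = 0.01138 m²/day.
Peak time from v_R²t² + 2D_R t − x² = 0: t = (√(D_R² + v_R²x²) − D_R)/v_R².
√(D_R² + v_R²x²) = √(0.01138² + 0.007848² × 76.0²) = 0.5966; v_R² = 6.159e-05.
t = (0.5966 − 0.01138)/6.159e-05 = 9500 days.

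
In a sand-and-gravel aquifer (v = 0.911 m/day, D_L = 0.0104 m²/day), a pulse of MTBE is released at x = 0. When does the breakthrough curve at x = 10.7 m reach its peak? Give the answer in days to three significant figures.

For the 1D instantaneous-source solution, setting ∂C/∂t = 0 at fixed x gives v²t² + 2Dt − x² = 0, so t = (√(D² + v²x²) − D)/v².
√(D² + v²x²) = √(0.0104² + 0.911² × 10.7²) = 9.748; v² = 0.829921.
t = (9.748 − 0.0104)/0.829921 = 11.7 days (vs. the pure-advection estimate x/v = 11.7 d).

11.7 days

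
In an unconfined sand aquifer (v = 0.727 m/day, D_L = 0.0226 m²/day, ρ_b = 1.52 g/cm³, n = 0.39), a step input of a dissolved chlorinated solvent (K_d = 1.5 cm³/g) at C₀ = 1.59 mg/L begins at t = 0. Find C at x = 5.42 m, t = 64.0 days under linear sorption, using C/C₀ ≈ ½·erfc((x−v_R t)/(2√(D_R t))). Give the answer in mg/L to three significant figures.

Retardation factor R = 1 + ρ_b·K_d/n = 1 + 1.52 × 1.5/0.39 = 6.846.
Sorption retards both mechanisms: v_R = v/R = 0.1062 m/day, D_R = D/R = 0.003301 m²/day.
v_R·t = 0.1062 × 64.0 = 6.7968 m; 2√(D_R t) = 0.9193 m; argument = (5.42 − 6.7968)/0.9193 = -1.498.
C = C₀ × ½·erfc(-1.498) = 1.59 × 0.9829 = 1.56 mg/L.

1.56 mg/L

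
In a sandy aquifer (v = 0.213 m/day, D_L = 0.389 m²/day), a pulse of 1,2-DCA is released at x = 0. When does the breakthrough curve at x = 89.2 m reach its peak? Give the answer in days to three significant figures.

410 days

For the 1D instantaneous-source solution, setting ∂C/∂t = 0 at fixed x gives v²t² + 2Dt − x² = 0, so t = (√(D² + v²x²) − D)/v².
√(D² + v²x²) = √(0.389² + 0.213² × 89.2²) = 19.00; v² = 0.045369.
t = (19.00 − 0.389)/0.045369 = 410 days (vs. the pure-advection estimate x/v = 419 d).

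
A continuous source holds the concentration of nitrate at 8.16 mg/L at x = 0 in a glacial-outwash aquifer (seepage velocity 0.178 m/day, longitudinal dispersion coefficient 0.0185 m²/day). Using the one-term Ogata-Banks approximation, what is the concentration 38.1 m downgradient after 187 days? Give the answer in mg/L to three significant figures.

0.274 mg/L

For a continuous step input, C/C₀ ≈ ½·erfc((x−vt)/(2√(Dt))).
vt = 0.178 × 187 = 33.286 m and 2√(Dt) = 2√(0.0185 × 187) = 3.720 m.
Argument (x−vt)/(2√(Dt)) = (38.1 − 33.286)/3.720 = 1.294; ½·erfc(1.294) = 0.03363.
C = 8.16 × 0.03363 = 0.274 mg/L.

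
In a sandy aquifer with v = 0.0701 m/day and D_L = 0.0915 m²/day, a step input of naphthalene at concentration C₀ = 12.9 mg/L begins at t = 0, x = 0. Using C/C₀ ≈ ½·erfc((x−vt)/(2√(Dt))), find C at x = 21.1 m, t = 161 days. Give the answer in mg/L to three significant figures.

0.455 mg/L

For a continuous step input, C/C₀ ≈ ½·erfc((x−vt)/(2√(Dt))).
vt = 0.0701 × 161 = 11.2861 m and 2√(Dt) = 2√(0.0915 × 161) = 7.676 m.
Argument (x−vt)/(2√(Dt)) = (21.1 − 11.2861)/7.676 = 1.279; ½·erfc(1.279) = 0.03524.
C = 12.9 × 0.03524 = 0.455 mg/L.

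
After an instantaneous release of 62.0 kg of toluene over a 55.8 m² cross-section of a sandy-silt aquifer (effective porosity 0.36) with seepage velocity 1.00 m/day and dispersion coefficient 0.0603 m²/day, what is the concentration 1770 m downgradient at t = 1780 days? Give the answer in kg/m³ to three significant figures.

0.0666 kg/m³

For an instantaneous plane source, C(x,t) = M/(n_e·A·√(4πDt)) · exp(−(x−vt)²/(4Dt)), with n_e·A the pore (flow) area.
Plume center vt = 1.00 × 1780 = 1780 m, so the well at 1770 m is 10 m upgradient of the peak.
√(4πDt) = 36.73 m, giving peak height M/(n_e·A·√(4πDt)) = 62.0/(0.36 × 55.8 × 36.73) = 0.08403 kg/m³.
(x−vt)²/(4Dt) = (-10)²/(4 × 0.0603 × 1780) = 0.2329; exp(−0.2329) = 0.7922.
C = 0.08403 × 0.7922 = 0.0666 kg/m³.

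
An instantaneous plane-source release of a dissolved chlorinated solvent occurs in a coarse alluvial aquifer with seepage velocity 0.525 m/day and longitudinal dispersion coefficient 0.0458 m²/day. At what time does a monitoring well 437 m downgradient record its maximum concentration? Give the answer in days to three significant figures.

For the 1D instantaneous-source solution, setting ∂C/∂t = 0 at fixed x gives v²t² + 2Dt − x² = 0, so t = (√(D² + v²x²) − D)/v².
√(D² + v²x²) = √(0.0458² + 0.525² × 437²) = 229.4; v² = 0.275625.
t = (229.4 − 0.0458)/0.275625 = 832 days (vs. the pure-advection estimate x/v = 832 d).

832 days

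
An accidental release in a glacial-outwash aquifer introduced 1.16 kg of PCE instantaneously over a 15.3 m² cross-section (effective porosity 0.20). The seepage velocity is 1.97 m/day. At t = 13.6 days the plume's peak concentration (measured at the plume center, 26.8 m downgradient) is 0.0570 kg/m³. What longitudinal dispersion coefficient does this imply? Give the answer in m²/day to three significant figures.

At the plume center C_max = M/(n_e·A·√(4πDt)), so D = M²/(4πt·(n_e·A·C_max)²).
n_e·A·C_max = 0.20 × 15.3 × 0.0570 = 0.1744 kg/m.
D = 1.16²/(4π × 13.6 × 0.1744²) = 0.259 m²/day.

0.259 m²/day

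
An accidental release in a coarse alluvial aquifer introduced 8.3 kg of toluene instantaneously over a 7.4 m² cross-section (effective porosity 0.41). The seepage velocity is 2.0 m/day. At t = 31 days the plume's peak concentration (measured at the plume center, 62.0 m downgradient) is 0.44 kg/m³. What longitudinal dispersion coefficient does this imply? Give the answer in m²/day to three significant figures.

At the plume center C_max = M/(n_e·A·√(4πDt)), so D = M²/(4πt·(n_e·A·C_max)²).
n_e·A·C_max = 0.41 × 7.4 × 0.44 = 1.335 kg/m.
D = 8.3²/(4π × 31 × 1.335²) = 0.0992 m²/day.

0.0992 m²/day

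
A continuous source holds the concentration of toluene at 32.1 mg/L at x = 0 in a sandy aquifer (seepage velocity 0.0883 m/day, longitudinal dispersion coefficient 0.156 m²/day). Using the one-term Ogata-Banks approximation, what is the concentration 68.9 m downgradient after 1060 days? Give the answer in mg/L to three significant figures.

For a continuous step input, C/C₀ ≈ ½·erfc((x−vt)/(2√(Dt))).
vt = 0.0883 × 1060 = 93.598 m and 2√(Dt) = 2√(0.156 × 1060) = 25.72 m.
Argument (x−vt)/(2√(Dt)) = (68.9 − 93.598)/25.72 = -0.9603; ½·erfc(-0.9603) = 0.9128.
C = 32.1 × 0.9128 = 29.3 mg/L.

29.3 mg/L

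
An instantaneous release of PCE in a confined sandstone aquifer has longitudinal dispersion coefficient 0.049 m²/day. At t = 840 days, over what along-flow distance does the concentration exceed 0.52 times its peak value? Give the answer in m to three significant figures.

20.8 m

The plume is Gaussian with σ = √(2Dt) = √(2 × 0.049 × 840) = 9.073 m.
C/C_peak = exp(−Δx²/(2σ²)) = 0.52 ⇒ Δx = σ·√(−2 ln 0.52) = 9.073 × 1.144 = 10.38 m.
Width = 2Δx = 20.8 m.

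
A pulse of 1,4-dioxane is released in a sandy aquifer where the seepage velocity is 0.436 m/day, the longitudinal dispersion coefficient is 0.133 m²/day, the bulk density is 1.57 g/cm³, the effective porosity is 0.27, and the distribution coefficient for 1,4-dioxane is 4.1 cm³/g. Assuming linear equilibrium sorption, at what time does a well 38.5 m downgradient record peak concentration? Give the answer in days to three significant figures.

Retardation factor R = 1 + ρ_b·K_d/n = 1 + 1.57 × 4.1/0.27 = 24.84.
Sorption retards both mechanisms: v_R = v/R = 0.01755 m/day, D_R = D/R = 0.005354 m²/day.
Peak time from v_R²t² + 2D_R t − x² = 0: t = (√(D_R² + v_R²x²) − D_R)/v_R².
√(D_R² + v_R²x²) = √(0.005354² + 0.01755² × 38.5²) = 0.6757; v_R² = 0.0003080.
t = (0.6757 − 0.005354)/0.0003080 = 2180 days.

2180 days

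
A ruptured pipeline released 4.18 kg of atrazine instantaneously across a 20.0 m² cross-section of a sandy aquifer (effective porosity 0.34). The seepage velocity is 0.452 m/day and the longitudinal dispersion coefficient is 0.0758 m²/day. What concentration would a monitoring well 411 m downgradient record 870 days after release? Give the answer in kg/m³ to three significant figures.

For an instantaneous plane source, C(x,t) = M/(n_e·A·√(4πDt)) · exp(−(x−vt)²/(4Dt)), with n_e·A the pore (flow) area.
Plume center vt = 0.452 × 870 = 393.24 m, so the well at 411 m is 17.76 m downgradient of the peak.
√(4πDt) = 28.79 m, giving peak height M/(n_e·A·√(4πDt)) = 4.18/(0.34 × 20.0 × 28.79) = 0.02135 kg/m³.
(x−vt)²/(4Dt) = (17.76)²/(4 × 0.0758 × 870) = 1.196; exp(−1.196) = 0.3024.
C = 0.02135 × 0.3024 = 0.00646 kg/m³.

0.00646 kg/m³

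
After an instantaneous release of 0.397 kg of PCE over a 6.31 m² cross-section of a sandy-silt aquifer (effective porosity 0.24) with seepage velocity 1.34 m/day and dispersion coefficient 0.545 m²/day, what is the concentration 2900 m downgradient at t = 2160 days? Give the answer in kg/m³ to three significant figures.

For an instantaneous plane source, C(x,t) = M/(n_e·A·√(4πDt)) · exp(−(x−vt)²/(4Dt)), with n_e·A the pore (flow) area.
Plume center vt = 1.34 × 2160 = 2894.4 m, so the well at 2900 m is 5.6 m downgradient of the peak.
√(4πDt) = 121.6 m, giving peak height M/(n_e·A·√(4πDt)) = 0.397/(0.24 × 6.31 × 121.6) = 0.002156 kg/m³.
(x−vt)²/(4Dt) = (5.6)²/(4 × 0.545 × 2160) = 0.006660; exp(−0.006660) = 0.9934.
C = 0.002156 × 0.9934 = 0.00214 kg/m³.

0.00214 kg/m³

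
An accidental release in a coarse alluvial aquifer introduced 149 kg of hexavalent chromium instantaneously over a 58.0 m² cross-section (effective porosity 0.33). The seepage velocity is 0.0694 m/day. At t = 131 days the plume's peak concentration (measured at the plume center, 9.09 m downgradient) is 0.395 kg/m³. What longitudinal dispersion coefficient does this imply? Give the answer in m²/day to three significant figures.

0.236 m²/day

At the plume center C_max = M/(n_e·A·√(4πDt)), so D = M²/(4πt·(n_e·A·C_max)²).
n_e·A·C_max = 0.33 × 58.0 × 0.395 = 7.560 kg/m.
D = 149²/(4π × 131 × 7.560²) = 0.236 m²/day.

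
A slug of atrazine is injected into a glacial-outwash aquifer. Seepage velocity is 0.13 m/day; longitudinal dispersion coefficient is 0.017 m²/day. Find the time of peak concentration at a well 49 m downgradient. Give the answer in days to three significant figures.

For the 1D instantaneous-source solution, setting ∂C/∂t = 0 at fixed x gives v²t² + 2Dt − x² = 0, so t = (√(D² + v²x²) − D)/v².
√(D² + v²x²) = √(0.017² + 0.13² × 49²) = 6.370; v² = 0.0169.
t = (6.370 − 0.017)/0.0169 = 376 days (vs. the pure-advection estimate x/v = 377 d).

376 days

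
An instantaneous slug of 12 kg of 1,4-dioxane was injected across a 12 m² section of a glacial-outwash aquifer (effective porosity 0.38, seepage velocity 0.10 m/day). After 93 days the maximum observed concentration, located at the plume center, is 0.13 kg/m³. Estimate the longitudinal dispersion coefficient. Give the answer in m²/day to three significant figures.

0.351 m²/day

At the plume center C_max = M/(n_e·A·√(4πDt)), so D = M²/(4πt·(n_e·A·C_max)²).
n_e·A·C_max = 0.38 × 12 × 0.13 = 0.5928 kg/m.
D = 12²/(4π × 93 × 0.5928²) = 0.351 m²/day.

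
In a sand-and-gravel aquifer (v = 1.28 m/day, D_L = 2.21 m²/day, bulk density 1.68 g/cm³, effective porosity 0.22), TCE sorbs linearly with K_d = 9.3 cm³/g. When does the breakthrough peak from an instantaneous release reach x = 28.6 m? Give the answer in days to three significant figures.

1510 days

Retardation factor R = 1 + ρ_b·K_d/n = 1 + 1.68 × 9.3/0.22 = 72.02.
Sorption retards both mechanisms: v_R = v/R = 0.01777 m/day, D_R = D/R = 0.03069 m²/day.
Peak time from v_R²t² + 2D_R t − x² = 0: t = (√(D_R² + v_R²x²) − D_R)/v_R².
√(D_R² + v_R²x²) = √(0.03069² + 0.01777² × 28.6²) = 0.5091; v_R² = 0.0003158.
t = (0.5091 − 0.03069)/0.0003158 = 1510 days.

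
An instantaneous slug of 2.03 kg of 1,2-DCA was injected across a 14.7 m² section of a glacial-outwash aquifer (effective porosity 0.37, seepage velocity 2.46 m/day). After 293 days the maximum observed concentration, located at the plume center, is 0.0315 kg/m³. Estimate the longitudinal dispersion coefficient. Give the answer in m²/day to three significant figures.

At the plume center C_max = M/(n_e·A·√(4πDt)), so D = M²/(4πt·(n_e·A·C_max)²).
n_e·A·C_max = 0.37 × 14.7 × 0.0315 = 0.1713 kg/m.
D = 2.03²/(4π × 293 × 0.1713²) = 0.0381 m²/day.

0.0381 m²/day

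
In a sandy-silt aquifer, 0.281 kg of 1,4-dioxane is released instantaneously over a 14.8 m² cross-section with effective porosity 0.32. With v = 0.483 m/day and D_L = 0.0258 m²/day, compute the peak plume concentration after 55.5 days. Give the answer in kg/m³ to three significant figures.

The peak of an instantaneous 1D plume sits at x = vt; there the Gaussian factor is 1 and C_max = M/(n_e·A·√(4πDt)), where n_e·A is the pore area the mass is dissolved in.
√(4πDt) = √(4π × 0.0258 × 55.5) = 4.242 m, so C_max = 0.281/(0.32 × 14.8 × 4.242) = 0.0140 kg/m³.

0.0140 kg/m³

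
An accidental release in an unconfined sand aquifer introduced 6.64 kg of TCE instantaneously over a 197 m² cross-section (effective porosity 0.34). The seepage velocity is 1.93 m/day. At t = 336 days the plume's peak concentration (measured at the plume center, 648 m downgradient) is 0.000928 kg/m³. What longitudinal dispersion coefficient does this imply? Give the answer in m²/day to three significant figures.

At the plume center C_max = M/(n_e·A·√(4πDt)), so D = M²/(4πt·(n_e·A·C_max)²).
n_e·A·C_max = 0.34 × 197 × 0.000928 = 0.06216 kg/m.
D = 6.64²/(4π × 336 × 0.06216²) = 2.70 m²/day.

2.70 m²/day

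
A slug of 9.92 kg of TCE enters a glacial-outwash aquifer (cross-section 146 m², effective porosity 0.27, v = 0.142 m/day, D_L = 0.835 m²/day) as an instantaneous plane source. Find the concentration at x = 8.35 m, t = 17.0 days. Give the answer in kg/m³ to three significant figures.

For an instantaneous plane source, C(x,t) = M/(n_e·A·√(4πDt)) · exp(−(x−vt)²/(4Dt)), with n_e·A the pore (flow) area.
Plume center vt = 0.142 × 17.0 = 2.414 m, so the well at 8.35 m is 5.936 m downgradient of the peak.
√(4πDt) = 13.36 m, giving peak height M/(n_e·A·√(4πDt)) = 9.92/(0.27 × 146 × 13.36) = 0.01884 kg/m³.
(x−vt)²/(4Dt) = (5.936)²/(4 × 0.835 × 17.0) = 0.6206; exp(−0.6206) = 0.5376.
C = 0.01884 × 0.5376 = 0.0101 kg/m³.

0.0101 kg/m³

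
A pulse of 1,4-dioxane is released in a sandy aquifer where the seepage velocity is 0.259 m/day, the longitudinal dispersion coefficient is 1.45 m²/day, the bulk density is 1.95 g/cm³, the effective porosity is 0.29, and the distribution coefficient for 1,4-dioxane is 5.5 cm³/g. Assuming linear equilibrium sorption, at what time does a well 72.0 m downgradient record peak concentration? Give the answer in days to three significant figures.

9770 days

Retardation factor R = 1 + ρ_b·K_d/n = 1 + 1.95 × 5.5/0.29 = 37.98.
Sorption retards both mechanisms: v_R = v/R = 0.006819 m/day, D_R = D/R = 0.03818 m²/day.
Peak time from v_R²t² + 2D_R t − x² = 0: t = (√(D_R² + v_R²x²) − D_R)/v_R².
√(D_R² + v_R²x²) = √(0.03818² + 0.006819² × 72.0²) = 0.4925; v_R² = 4.650e-05.
t = (0.4925 − 0.03818)/4.650e-05 = 9770 days.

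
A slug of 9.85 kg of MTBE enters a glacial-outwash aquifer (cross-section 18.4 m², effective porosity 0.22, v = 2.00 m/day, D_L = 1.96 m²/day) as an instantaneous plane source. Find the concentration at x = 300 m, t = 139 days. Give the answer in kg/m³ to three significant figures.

0.0267 kg/m³

For an instantaneous plane source, C(x,t) = M/(n_e·A·√(4πDt)) · exp(−(x−vt)²/(4Dt)), with n_e·A the pore (flow) area.
Plume center vt = 2.00 × 139 = 278 m, so the well at 300 m is 22 m downgradient of the peak.
√(4πDt) = 58.51 m, giving peak height M/(n_e·A·√(4πDt)) = 9.85/(0.22 × 18.4 × 58.51) = 0.04159 kg/m³.
(x−vt)²/(4Dt) = (22)²/(4 × 1.96 × 139) = 0.4441; exp(−0.4441) = 0.6414.
C = 0.04159 × 0.6414 = 0.0267 kg/m³.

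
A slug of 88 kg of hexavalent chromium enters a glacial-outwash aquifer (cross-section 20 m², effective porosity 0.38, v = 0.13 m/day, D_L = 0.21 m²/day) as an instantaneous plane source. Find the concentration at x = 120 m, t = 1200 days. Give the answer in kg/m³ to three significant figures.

For an instantaneous plane source, C(x,t) = M/(n_e·A·√(4πDt)) · exp(−(x−vt)²/(4Dt)), with n_e·A the pore (flow) area.
Plume center vt = 0.13 × 1200 = 156 m, so the well at 120 m is 36 m upgradient of the peak.
√(4πDt) = 56.27 m, giving peak height M/(n_e·A·√(4πDt)) = 88/(0.38 × 20 × 56.27) = 0.2058 kg/m³.
(x−vt)²/(4Dt) = (-36)²/(4 × 0.21 × 1200) = 1.286; exp(−1.286) = 0.2764.
C = 0.2058 × 0.2764 = 0.0569 kg/m³.

0.0569 kg/m³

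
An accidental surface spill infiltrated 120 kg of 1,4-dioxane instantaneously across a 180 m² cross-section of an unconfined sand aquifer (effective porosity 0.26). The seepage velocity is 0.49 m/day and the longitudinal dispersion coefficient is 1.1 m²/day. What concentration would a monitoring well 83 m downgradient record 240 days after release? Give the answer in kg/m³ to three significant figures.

For an instantaneous plane source, C(x,t) = M/(n_e·A·√(4πDt)) · exp(−(x−vt)²/(4Dt)), with n_e·A the pore (flow) area.
Plume center vt = 0.49 × 240 = 117.6 m, so the well at 83 m is 34.6 m upgradient of the peak.
√(4πDt) = 57.60 m, giving peak height M/(n_e·A·√(4πDt)) = 120/(0.26 × 180 × 57.60) = 0.04452 kg/m³.
(x−vt)²/(4Dt) = (-34.6)²/(4 × 1.1 × 240) = 1.134; exp(−1.134) = 0.3217.
C = 0.04452 × 0.3217 = 0.0143 kg/m³.

0.0143 kg/m³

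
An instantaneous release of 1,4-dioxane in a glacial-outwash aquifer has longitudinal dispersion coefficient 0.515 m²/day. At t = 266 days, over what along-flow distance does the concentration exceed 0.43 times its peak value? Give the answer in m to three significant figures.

The plume is Gaussian with σ = √(2Dt) = √(2 × 0.515 × 266) = 16.55 m.
C/C_peak = exp(−Δx²/(2σ²)) = 0.43 ⇒ Δx = σ·√(−2 ln 0.43) = 16.55 × 1.299 = 21.50 m.
Width = 2Δx = 43.0 m.

43.0 m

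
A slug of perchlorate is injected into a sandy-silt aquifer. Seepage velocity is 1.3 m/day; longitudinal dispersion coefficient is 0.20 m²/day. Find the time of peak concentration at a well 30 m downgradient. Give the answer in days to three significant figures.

For the 1D instantaneous-source solution, setting ∂C/∂t = 0 at fixed x gives v²t² + 2Dt − x² = 0, so t = (√(D² + v²x²) − D)/v².
√(D² + v²x²) = √(0.20² + 1.3² × 30²) = 39.00; v² = 1.69.
t = (39.00 − 0.20)/1.69 = 23.0 days (vs. the pure-advection estimate x/v = 23.1 d).

23.0 days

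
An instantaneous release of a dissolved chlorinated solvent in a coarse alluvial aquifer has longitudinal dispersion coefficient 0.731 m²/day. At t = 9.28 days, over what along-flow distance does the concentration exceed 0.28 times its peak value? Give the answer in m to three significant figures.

11.8 m

The plume is Gaussian with σ = √(2Dt) = √(2 × 0.731 × 9.28) = 3.683 m.
C/C_peak = exp(−Δx²/(2σ²)) = 0.28 ⇒ Δx = σ·√(−2 ln 0.28) = 3.683 × 1.596 = 5.878 m.
Width = 2Δx = 11.8 m.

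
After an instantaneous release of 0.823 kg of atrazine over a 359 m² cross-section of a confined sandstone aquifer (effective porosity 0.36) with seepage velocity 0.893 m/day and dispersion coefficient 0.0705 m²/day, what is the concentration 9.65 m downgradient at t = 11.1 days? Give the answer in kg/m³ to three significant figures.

0.00199 kg/m³

For an instantaneous plane source, C(x,t) = M/(n_e·A·√(4πDt)) · exp(−(x−vt)²/(4Dt)), with n_e·A the pore (flow) area.
Plume center vt = 0.893 × 11.1 = 9.9123 m, so the well at 9.65 m is 0.2623 m upgradient of the peak.
√(4πDt) = 3.136 m, giving peak height M/(n_e·A·√(4πDt)) = 0.823/(0.36 × 359 × 3.136) = 0.002031 kg/m³.
(x−vt)²/(4Dt) = (-0.2623)²/(4 × 0.0705 × 11.1) = 0.02198; exp(−0.02198) = 0.9783.
C = 0.002031 × 0.9783 = 0.00199 kg/m³.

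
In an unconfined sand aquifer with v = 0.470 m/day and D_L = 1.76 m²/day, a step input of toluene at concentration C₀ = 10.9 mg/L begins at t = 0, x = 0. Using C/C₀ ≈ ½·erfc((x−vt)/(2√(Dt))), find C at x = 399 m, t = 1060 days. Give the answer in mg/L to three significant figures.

10.3 mg/L

For a continuous step input, C/C₀ ≈ ½·erfc((x−vt)/(2√(Dt))).
vt = 0.470 × 1060 = 498.2 m and 2√(Dt) = 2√(1.76 × 1060) = 86.39 m.
Argument (x−vt)/(2√(Dt)) = (399 − 498.2)/86.39 = -1.148; ½·erfc(-1.148) = 0.9478.
C = 10.9 × 0.9478 = 10.3 mg/L.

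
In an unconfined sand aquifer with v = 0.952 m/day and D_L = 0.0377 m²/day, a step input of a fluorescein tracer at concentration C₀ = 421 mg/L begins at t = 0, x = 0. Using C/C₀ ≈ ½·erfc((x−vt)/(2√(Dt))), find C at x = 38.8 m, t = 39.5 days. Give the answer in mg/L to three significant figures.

For a continuous step input, C/C₀ ≈ ½·erfc((x−vt)/(2√(Dt))).
vt = 0.952 × 39.5 = 37.604 m and 2√(Dt) = 2√(0.0377 × 39.5) = 2.441 m.
Argument (x−vt)/(2√(Dt)) = (38.8 − 37.604)/2.441 = 0.4900; ½·erfc(0.4900) = 0.2442.
C = 421 × 0.2442 = 103 mg/L.

103 mg/L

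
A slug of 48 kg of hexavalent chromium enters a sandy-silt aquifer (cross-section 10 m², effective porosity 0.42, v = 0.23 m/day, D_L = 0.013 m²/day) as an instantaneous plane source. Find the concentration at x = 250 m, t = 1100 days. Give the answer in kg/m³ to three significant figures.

For an instantaneous plane source, C(x,t) = M/(n_e·A·√(4πDt)) · exp(−(x−vt)²/(4Dt)), with n_e·A the pore (flow) area.
Plume center vt = 0.23 × 1100 = 253 m, so the well at 250 m is 3 m upgradient of the peak.
√(4πDt) = 13.41 m, giving peak height M/(n_e·A·√(4πDt)) = 48/(0.42 × 10 × 13.41) = 0.8522 kg/m³.
(x−vt)²/(4Dt) = (-3)²/(4 × 0.013 × 1100) = 0.1573; exp(−0.1573) = 0.8544.
C = 0.8522 × 0.8544 = 0.728 kg/m³.

0.728 kg/m³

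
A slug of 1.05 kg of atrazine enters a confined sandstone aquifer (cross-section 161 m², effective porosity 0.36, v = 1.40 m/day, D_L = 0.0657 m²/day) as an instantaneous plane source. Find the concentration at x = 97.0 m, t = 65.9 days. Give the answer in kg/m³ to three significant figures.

0.000671 kg/m³

For an instantaneous plane source, C(x,t) = M/(n_e·A·√(4πDt)) · exp(−(x−vt)²/(4Dt)), with n_e·A the pore (flow) area.
Plume center vt = 1.40 × 65.9 = 92.26 m, so the well at 97.0 m is 4.74 m downgradient of the peak.
√(4πDt) = 7.376 m, giving peak height M/(n_e·A·√(4πDt)) = 1.05/(0.36 × 161 × 7.376) = 0.002456 kg/m³.
(x−vt)²/(4Dt) = (4.74)²/(4 × 0.0657 × 65.9) = 1.297; exp(−1.297) = 0.2734.
C = 0.002456 × 0.2734 = 0.000671 kg/m³.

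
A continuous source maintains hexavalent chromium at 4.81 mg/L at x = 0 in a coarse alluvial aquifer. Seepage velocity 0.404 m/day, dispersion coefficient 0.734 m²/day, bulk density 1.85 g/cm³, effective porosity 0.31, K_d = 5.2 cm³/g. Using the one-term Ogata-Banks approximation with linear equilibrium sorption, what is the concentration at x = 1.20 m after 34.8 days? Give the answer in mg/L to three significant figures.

Retardation factor R = 1 + ρ_b·K_d/n = 1 + 1.85 × 5.2/0.31 = 32.03.
Sorption retards both mechanisms: v_R = v/R = 0.01261 m/day, D_R = D/R = 0.02292 m²/day.
v_R·t = 0.01261 × 34.8 = 0.438828 m; 2√(D_R t) = 1.786 m; argument = (1.20 − 0.438828)/1.786 = 0.4262.
C = C₀ × ½·erfc(0.4262) = 4.81 × 0.2733 = 1.31 mg/L.

1.31 mg/L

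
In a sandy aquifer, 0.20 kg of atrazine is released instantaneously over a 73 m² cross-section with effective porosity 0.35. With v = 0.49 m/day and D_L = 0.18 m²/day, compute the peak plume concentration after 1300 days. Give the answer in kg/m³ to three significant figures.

The peak of an instantaneous 1D plume sits at x = vt; there the Gaussian factor is 1 and C_max = M/(n_e·A·√(4πDt)), where n_e·A is the pore area the mass is dissolved in.
√(4πDt) = √(4π × 0.18 × 1300) = 54.23 m, so C_max = 0.20/(0.35 × 73 × 54.23) = 0.000144 kg/m³.

0.000144 kg/m³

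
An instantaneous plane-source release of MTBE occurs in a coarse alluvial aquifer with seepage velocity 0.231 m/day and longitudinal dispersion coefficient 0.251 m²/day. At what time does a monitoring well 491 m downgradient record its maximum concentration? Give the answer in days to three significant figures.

For the 1D instantaneous-source solution, setting ∂C/∂t = 0 at fixed x gives v²t² + 2Dt − x² = 0, so t = (√(D² + v²x²) − D)/v².
√(D² + v²x²) = √(0.251² + 0.231² × 491²) = 113.4; v² = 0.053361.
t = (113.4 − 0.251)/0.053361 = 2120 days (vs. the pure-advection estimate x/v = 2130 d).

2120 days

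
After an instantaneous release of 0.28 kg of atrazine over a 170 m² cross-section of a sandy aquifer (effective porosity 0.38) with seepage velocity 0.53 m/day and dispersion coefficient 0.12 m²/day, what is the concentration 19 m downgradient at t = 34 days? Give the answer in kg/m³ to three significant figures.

0.000571 kg/m³

For an instantaneous plane source, C(x,t) = M/(n_e·A·√(4πDt)) · exp(−(x−vt)²/(4Dt)), with n_e·A the pore (flow) area.
Plume center vt = 0.53 × 34 = 18.02 m, so the well at 19 m is 0.98 m downgradient of the peak.
√(4πDt) = 7.160 m, giving peak height M/(n_e·A·√(4πDt)) = 0.28/(0.38 × 170 × 7.160) = 0.0006054 kg/m³.
(x−vt)²/(4Dt) = (0.98)²/(4 × 0.12 × 34) = 0.05885; exp(−0.05885) = 0.9428.
C = 0.0006054 × 0.9428 = 0.000571 kg/m³.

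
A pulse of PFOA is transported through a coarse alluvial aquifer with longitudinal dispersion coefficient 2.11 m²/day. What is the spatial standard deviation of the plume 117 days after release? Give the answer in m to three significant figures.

22.2 m

Dispersive spreading gives a Gaussian with σ² = 2Dt; advection only shifts the center.
σ = √(2 × 2.11 × 117) = 22.2 m.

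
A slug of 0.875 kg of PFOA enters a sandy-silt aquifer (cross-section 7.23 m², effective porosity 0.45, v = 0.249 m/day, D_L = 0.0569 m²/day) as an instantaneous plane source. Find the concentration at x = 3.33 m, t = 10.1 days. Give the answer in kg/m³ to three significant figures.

0.0750 kg/m³

For an instantaneous plane source, C(x,t) = M/(n_e·A·√(4πDt)) · exp(−(x−vt)²/(4Dt)), with n_e·A the pore (flow) area.
Plume center vt = 0.249 × 10.1 = 2.5149 m, so the well at 3.33 m is 0.8151 m downgradient of the peak.
√(4πDt) = 2.687 m, giving peak height M/(n_e·A·√(4πDt)) = 0.875/(0.45 × 7.23 × 2.687) = 0.1001 kg/m³.
(x−vt)²/(4Dt) = (0.8151)²/(4 × 0.0569 × 10.1) = 0.2890; exp(−0.2890) = 0.7490.
C = 0.1001 × 0.7490 = 0.0750 kg/m³.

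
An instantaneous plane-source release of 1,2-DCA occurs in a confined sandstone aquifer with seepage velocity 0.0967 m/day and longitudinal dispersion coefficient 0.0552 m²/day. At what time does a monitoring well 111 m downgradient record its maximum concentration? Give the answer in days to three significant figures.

1140 days

For the 1D instantaneous-source solution, setting ∂C/∂t = 0 at fixed x gives v²t² + 2Dt − x² = 0, so t = (√(D² + v²x²) − D)/v².
√(D² + v²x²) = √(0.0552² + 0.0967² × 111²) = 10.73; v² = 0.00935089.
t = (10.73 − 0.0552)/0.00935089 = 1140 days (vs. the pure-advection estimate x/v = 1150 d).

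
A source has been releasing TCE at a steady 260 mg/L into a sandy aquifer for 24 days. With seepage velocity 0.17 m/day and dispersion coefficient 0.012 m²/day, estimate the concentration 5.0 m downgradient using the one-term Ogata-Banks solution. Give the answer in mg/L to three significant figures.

29.3 mg/L

For a continuous step input, C/C₀ ≈ ½·erfc((x−vt)/(2√(Dt))).
vt = 0.17 × 24 = 4.08 m and 2√(Dt) = 2√(0.012 × 24) = 1.073 m.
Argument (x−vt)/(2√(Dt)) = (5.0 − 4.08)/1.073 = 0.8574; ½·erfc(0.8574) = 0.1127.
C = 260 × 0.1127 = 29.3 mg/L.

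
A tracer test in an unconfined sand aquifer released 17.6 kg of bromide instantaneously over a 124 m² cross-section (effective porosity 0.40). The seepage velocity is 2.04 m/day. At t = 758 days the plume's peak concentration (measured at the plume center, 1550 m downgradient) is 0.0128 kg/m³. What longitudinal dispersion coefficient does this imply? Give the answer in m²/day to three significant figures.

0.0807 m²/day

At the plume center C_max = M/(n_e·A·√(4πDt)), so D = M²/(4πt·(n_e·A·C_max)²).
n_e·A·C_max = 0.40 × 124 × 0.0128 = 0.6349 kg/m.
D = 17.6²/(4π × 758 × 0.6349²) = 0.0807 m²/day.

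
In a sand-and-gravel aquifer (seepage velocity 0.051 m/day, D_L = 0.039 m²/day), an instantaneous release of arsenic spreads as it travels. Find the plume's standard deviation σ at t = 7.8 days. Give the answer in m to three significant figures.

0.780 m

Dispersive spreading gives a Gaussian with σ² = 2Dt; advection only shifts the center.
σ = √(2 × 0.039 × 7.8) = 0.780 m.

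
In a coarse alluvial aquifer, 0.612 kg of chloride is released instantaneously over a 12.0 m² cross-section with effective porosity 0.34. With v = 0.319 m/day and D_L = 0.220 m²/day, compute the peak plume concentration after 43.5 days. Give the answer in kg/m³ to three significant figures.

The peak of an instantaneous 1D plume sits at x = vt; there the Gaussian factor is 1 and C_max = M/(n_e·A·√(4πDt)), where n_e·A is the pore area the mass is dissolved in.
√(4πDt) = √(4π × 0.220 × 43.5) = 10.97 m, so C_max = 0.612/(0.34 × 12.0 × 10.97) = 0.0137 kg/m³.

0.0137 kg/m³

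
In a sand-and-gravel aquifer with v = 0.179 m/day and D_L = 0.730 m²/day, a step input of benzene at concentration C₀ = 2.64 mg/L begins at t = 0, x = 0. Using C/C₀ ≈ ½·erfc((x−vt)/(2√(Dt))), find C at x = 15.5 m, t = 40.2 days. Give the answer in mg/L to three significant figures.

For a continuous step input, C/C₀ ≈ ½·erfc((x−vt)/(2√(Dt))).
vt = 0.179 × 40.2 = 7.1958 m and 2√(Dt) = 2√(0.730 × 40.2) = 10.83 m.
Argument (x−vt)/(2√(Dt)) = (15.5 − 7.1958)/10.83 = 0.7668; ½·erfc(0.7668) = 0.1391.
C = 2.64 × 0.1391 = 0.367 mg/L.

0.367 mg/L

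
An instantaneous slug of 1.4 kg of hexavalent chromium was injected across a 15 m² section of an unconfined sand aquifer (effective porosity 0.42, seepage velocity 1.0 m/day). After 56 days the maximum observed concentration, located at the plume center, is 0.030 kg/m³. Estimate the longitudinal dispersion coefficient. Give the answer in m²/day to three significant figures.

0.0780 m²/day

At the plume center C_max = M/(n_e·A·√(4πDt)), so D = M²/(4πt·(n_e·A·C_max)²).
n_e·A·C_max = 0.42 × 15 × 0.030 = 0.1890 kg/m.
D = 1.4²/(4π × 56 × 0.1890²) = 0.0780 m²/day.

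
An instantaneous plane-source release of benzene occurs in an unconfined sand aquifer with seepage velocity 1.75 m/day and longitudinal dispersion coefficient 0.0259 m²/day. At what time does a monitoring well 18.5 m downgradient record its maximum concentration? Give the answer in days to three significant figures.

10.6 days

For the 1D instantaneous-source solution, setting ∂C/∂t = 0 at fixed x gives v²t² + 2Dt − x² = 0, so t = (√(D² + v²x²) − D)/v².
√(D² + v²x²) = √(0.0259² + 1.75² × 18.5²) = 32.38; v² = 3.0625.
t = (32.38 − 0.0259)/3.0625 = 10.6 days (vs. the pure-advection estimate x/v = 10.6 d).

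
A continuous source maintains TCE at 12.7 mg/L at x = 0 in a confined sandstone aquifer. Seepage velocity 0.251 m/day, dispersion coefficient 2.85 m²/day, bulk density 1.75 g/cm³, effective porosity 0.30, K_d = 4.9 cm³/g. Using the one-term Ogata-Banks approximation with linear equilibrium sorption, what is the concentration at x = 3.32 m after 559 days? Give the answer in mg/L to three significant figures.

7.04 mg/L

Retardation factor R = 1 + ρ_b·K_d/n = 1 + 1.75 × 4.9/0.30 = 29.58.
Sorption retards both mechanisms: v_R = v/R = 0.008485 m/day, D_R = D/R = 0.09635 m²/day.
v_R·t = 0.008485 × 559 = 4.743115 m; 2√(D_R t) = 14.68 m; argument = (3.32 − 4.743115)/14.68 = -0.09694.
C = C₀ × ½·erfc(-0.09694) = 12.7 × 0.5545 = 7.04 mg/L.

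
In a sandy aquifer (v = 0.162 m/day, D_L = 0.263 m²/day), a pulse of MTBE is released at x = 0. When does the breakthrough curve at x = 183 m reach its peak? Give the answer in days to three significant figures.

For the 1D instantaneous-source solution, setting ∂C/∂t = 0 at fixed x gives v²t² + 2Dt − x² = 0, so t = (√(D² + v²x²) − D)/v².
√(D² + v²x²) = √(0.263² + 0.162² × 183²) = 29.65; v² = 0.026244.
t = (29.65 − 0.263)/0.026244 = 1120 days (vs. the pure-advection estimate x/v = 1130 d).

1120 days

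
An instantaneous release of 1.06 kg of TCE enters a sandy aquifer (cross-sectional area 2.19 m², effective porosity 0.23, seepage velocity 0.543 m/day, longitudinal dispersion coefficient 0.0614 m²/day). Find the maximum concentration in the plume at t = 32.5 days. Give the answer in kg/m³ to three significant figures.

The peak of an instantaneous 1D plume sits at x = vt; there the Gaussian factor is 1 and C_max = M/(n_e·A·√(4πDt)), where n_e·A is the pore area the mass is dissolved in.
√(4πDt) = √(4π × 0.0614 × 32.5) = 5.008 m, so C_max = 1.06/(0.23 × 2.19 × 5.008) = 0.420 kg/m³.

0.420 kg/m³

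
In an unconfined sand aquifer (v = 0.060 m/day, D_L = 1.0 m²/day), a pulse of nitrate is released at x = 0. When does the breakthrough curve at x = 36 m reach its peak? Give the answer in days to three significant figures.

For the 1D instantaneous-source solution, setting ∂C/∂t = 0 at fixed x gives v²t² + 2Dt − x² = 0, so t = (√(D² + v²x²) − D)/v².
√(D² + v²x²) = √(1.0² + 0.060² × 36²) = 2.380; v² = 0.0036.
t = (2.380 − 1.0)/0.0036 = 383 days (vs. the pure-advection estimate x/v = 600 d).

383 days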